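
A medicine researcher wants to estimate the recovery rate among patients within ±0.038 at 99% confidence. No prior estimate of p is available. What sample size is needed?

Conservative approach: use p = 0.5 (maximizes p(1-p) = 0.25). n = z²(0.25)/E² = 2.576²×0.25/0.038² = 1148.9 → n = 1149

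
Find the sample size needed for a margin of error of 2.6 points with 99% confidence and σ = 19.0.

n = (z*σ/E)² = (2.576×19.0/2.6)² = 354.4 → n = 355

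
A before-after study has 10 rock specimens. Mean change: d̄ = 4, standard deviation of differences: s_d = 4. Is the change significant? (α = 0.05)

t = d̄/(s_d/√n) = 4/(4/√10) = 3.162. df = 9, critical t = ±2.262. Reject H₀.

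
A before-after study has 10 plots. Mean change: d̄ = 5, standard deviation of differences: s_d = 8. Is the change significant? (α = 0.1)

t = d̄/(s_d/√n) = 5/(8/√10) = 1.976. df = 9, critical t = ±1.833. Reject H₀.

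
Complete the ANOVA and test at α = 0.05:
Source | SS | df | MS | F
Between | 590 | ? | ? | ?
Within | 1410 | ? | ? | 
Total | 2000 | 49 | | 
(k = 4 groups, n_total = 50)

df_between = 3, df_within = 46. MS_between = 196.67, MS_within = 30.65. F = 6.416, F_crit ≈ 2.807. Reject H₀.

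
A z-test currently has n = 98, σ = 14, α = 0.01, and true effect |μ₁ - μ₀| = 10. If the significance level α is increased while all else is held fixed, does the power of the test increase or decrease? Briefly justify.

Power increases: a larger α lowers the critical value, so more of the H₁ sampling distribution falls in the rejection region.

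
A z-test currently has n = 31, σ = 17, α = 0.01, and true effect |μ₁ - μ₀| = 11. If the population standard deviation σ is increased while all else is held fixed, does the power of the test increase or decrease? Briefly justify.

Power decreases: a larger σ inflates the standard error σ/√n, pulling the sampling distribution under H₁ back toward the critical value.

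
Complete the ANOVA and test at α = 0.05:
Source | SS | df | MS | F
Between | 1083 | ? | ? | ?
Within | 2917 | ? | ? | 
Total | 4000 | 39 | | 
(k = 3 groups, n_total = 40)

df_between = 2, df_within = 37. MS_between = 541.5, MS_within = 78.84. F = 6.869, F_crit ≈ 3.252. Reject H₀.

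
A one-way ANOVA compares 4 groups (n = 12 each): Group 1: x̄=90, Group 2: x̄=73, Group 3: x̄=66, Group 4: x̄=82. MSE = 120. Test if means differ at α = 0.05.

Grand mean = 77.75. SS_between = 3945.0, MS_between = 1315.0. F = 10.958, F_crit ≈ 2.816. Reject H₀.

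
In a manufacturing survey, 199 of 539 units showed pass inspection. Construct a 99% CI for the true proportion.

p̂ = 0.369. CI = p̂ ± z*√(p̂(1-p̂)/n) = (0.316, 0.423)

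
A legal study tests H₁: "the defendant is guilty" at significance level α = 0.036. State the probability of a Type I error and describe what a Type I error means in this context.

P(Type I error) = α = 0.036. A Type I error is rejecting H₀ when H₀ is actually true (false positive) — here, concluding that the defendant is guilty when in fact this is not the case. Consequence: convicting an innocent person.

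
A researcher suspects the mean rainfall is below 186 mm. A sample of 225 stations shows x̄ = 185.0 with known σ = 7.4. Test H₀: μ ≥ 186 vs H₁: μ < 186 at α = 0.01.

z = -2.027. Critical value: -2.33. Fail to reject H₀.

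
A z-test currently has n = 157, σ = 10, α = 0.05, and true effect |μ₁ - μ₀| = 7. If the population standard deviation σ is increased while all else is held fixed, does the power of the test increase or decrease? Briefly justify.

Power decreases: a larger σ inflates the standard error σ/√n, pulling the sampling distribution under H₁ back toward the critical value.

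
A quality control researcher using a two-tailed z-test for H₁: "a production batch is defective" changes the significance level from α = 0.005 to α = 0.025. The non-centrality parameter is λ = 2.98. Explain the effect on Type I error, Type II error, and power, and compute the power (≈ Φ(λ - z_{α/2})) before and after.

Increasing α from 0.005 to 0.025:
• Type I error rate increases (α is the Type I rate by definition).
• Critical value moves from z_{α/2} = 2.807 to 2.241, so power = Φ(λ - z_{α/2}) goes from Φ(2.98 - 2.807) = 0.569 to Φ(2.98 - 2.241) = 0.77.
• Type II error rate β = 1 - power therefore decreases (0.431 → 0.23).
Appropriate when false negatives are costly — here, shipping a defective batch — faulty products reach customers.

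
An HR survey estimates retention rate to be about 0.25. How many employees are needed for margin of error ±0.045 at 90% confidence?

n = z²p(1-p)/E² = 1.645²×0.25×0.75/0.045² = 250.6 → n = 251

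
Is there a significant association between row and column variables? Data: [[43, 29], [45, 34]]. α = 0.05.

χ² = 0.118. df = 1, critical = 3.841. Fail to reject H₀. No evidence of dependence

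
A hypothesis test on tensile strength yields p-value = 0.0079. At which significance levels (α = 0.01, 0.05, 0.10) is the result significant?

p = 0.0079. Significant at: α = 0.01, 0.05, 0.1.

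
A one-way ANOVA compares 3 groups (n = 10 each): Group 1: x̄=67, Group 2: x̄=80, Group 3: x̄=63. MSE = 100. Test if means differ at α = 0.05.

Grand mean = 70.0. SS_between = 1580.0, MS_between = 790.0. F = 7.9, F_crit ≈ 3.354. Reject H₀.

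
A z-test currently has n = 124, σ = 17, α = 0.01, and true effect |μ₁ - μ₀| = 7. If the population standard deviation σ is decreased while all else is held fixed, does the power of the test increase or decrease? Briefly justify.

Power increases: a smaller σ shrinks the standard error σ/√n, moving the sampling distribution under H₁ further from the critical value.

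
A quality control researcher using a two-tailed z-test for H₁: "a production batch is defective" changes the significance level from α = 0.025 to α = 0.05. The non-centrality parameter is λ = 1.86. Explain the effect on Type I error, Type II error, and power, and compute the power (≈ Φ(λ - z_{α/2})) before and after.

Increasing α from 0.025 to 0.05:
• Type I error rate increases (α is the Type I rate by definition).
• Critical value moves from z_{α/2} = 2.241 to 1.96, so power = Φ(λ - z_{α/2}) goes from Φ(1.86 - 2.241) = 0.352 to Φ(1.86 - 1.96) = 0.46.
• Type II error rate β = 1 - power therefore decreases (0.648 → 0.54).
Appropriate when false negatives are costly — here, shipping a defective batch — faulty products reach customers.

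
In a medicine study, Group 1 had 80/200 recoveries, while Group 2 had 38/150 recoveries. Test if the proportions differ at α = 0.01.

p̂₁ = 0.4, p̂₂ = 0.253, pooled p̂ = 0.337. z = 2.872. Critical: ±2.576. Reject H₀.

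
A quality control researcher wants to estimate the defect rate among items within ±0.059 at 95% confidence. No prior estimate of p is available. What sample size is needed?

Conservative approach: use p = 0.5 (maximizes p(1-p) = 0.25). n = z²(0.25)/E² = 1.96²×0.25/0.059² = 275.9 → n = 276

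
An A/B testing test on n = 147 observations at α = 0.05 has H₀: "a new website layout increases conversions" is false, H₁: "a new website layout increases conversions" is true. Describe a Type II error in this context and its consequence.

Type II error: failing to reject H₀ when it is false — concluding that a new website layout increases conversions is not supported when in fact it is. Consequence: discarding a layout that would have improved conversions — lost revenue.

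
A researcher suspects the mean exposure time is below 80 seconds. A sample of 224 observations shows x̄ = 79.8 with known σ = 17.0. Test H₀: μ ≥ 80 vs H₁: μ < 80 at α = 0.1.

z = -0.176. Critical value: -1.28. Fail to reject H₀.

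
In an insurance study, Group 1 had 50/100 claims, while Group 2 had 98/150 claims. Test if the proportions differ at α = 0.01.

p̂₁ = 0.5, p̂₂ = 0.653, pooled p̂ = 0.592. z = -2.417. Critical: ±2.576. Fail to reject H₀.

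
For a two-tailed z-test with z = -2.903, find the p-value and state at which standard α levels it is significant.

p = 2·P(Z > |-2.903|) = 2·(1 - Φ(2.903)) ≈ 0.0037. Significant at α = 0.1; Significant at α = 0.05; Significant at α = 0.01.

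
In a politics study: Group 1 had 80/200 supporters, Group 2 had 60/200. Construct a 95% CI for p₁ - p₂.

p̂₁ = 0.4, p̂₂ = 0.3. Difference = 0.1. CI = (0.007, 0.193)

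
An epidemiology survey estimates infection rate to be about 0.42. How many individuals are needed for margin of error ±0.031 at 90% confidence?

n = z²p(1-p)/E² = 1.645²×0.42×0.58/0.031² = 685.9 → n = 686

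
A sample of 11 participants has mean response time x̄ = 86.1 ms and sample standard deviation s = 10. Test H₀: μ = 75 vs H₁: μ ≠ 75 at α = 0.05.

t = (x̄ - μ₀)/(s/√n) = (86.1 - 75)/(10/√11) = 3.681. df = 10, critical t = ±2.228. Reject H₀.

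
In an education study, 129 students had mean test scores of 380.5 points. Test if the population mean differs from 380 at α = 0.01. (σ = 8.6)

z = (x̄ - μ₀)/(σ/√n) = (380.5 - 380)/(8.6/√129) = 0.66. Critical value: ±2.576. Since |0.66| ≤ 2.576, Fail to reject H₀.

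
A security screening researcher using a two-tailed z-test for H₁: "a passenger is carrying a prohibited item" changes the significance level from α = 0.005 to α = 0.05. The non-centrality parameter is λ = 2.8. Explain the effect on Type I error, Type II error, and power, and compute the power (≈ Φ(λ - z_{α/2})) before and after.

Increasing α from 0.005 to 0.05:
• Type I error rate increases (α is the Type I rate by definition).
• Critical value moves from z_{α/2} = 2.807 to 1.96, so power = Φ(λ - z_{α/2}) goes from Φ(2.8 - 2.807) = 0.497 to Φ(2.8 - 1.96) = 0.8.
• Type II error rate β = 1 - power therefore decreases (0.503 → 0.2).
Appropriate when false negatives are costly — here, letting a prohibited item through — security breach.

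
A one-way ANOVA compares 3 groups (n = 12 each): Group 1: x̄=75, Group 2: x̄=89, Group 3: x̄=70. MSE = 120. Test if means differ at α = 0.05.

Grand mean = 78.0. SS_between = 2328.0, MS_between = 1164.0. F = 9.7, F_crit ≈ 3.285. Reject H₀.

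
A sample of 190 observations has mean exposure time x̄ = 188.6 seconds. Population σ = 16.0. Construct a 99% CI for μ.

CI = x̄ ± z*(σ/√n) = 188.6 ± 2.576(16.0/√190) = 188.6 ± 2.99 = (185.61, 191.59)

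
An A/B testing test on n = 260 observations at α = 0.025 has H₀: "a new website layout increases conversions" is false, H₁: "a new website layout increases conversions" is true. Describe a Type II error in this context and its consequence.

Type II error: failing to reject H₀ when it is false — concluding that a new website layout increases conversions is not supported when in fact it is. Consequence: discarding a layout that would have improved conversions — lost revenue.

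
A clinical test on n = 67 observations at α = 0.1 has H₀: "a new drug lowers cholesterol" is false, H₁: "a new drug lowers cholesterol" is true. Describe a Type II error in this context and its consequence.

Type II error: failing to reject H₀ when it is false — concluding that a new drug lowers cholesterol is not supported when in fact it is. Consequence: shelving an effective drug — patients miss out on a treatment that would have helped.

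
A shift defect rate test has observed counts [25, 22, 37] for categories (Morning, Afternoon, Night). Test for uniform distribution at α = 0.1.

Expected = 28 each. χ² = Σ(O-E)²/E = 4.5. df = 2, critical value = 4.605. Fail to reject H₀.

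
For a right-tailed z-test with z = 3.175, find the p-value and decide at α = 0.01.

p = P(Z > 3.175) = 1 - Φ(3.175) ≈ 0.0007. Since p < 0.01, reject H₀ (significant) at α = 0.01.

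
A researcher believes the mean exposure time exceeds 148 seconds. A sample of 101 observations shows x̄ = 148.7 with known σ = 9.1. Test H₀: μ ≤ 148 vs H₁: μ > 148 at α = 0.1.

z = 0.773. Critical value: 1.28. Fail to reject H₀.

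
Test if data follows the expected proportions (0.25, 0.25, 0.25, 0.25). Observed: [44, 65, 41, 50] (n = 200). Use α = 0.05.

Expected: [50.0, 50.0, 50.0, 50.0]. χ² = 6.84. df = 3, critical = 7.815. Fail to reject H₀.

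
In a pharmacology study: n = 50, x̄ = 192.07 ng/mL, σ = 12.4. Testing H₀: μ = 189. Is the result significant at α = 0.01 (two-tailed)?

z = (192.07 - 189)/(12.4/√50) = 1.751. Since |z| ≤ 2.576, not significant at α = 0.01.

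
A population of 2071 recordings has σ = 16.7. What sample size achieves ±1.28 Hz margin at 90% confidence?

Without FPC: n₀ = (1.645×16.7/1.28)² = 460.622. With FPC: n = n₀N/(n₀+N-1) = 377.0 → n = 377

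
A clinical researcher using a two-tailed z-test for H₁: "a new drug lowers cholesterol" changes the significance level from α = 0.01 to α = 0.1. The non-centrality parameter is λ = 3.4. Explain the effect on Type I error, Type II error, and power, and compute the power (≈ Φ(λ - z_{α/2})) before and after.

Increasing α from 0.01 to 0.1:
• Type I error rate increases (α is the Type I rate by definition).
• Critical value moves from z_{α/2} = 2.576 to 1.645, so power = Φ(λ - z_{α/2}) goes from Φ(3.4 - 2.576) = 0.795 to Φ(3.4 - 1.645) = 0.96.
• Type II error rate β = 1 - power therefore decreases (0.205 → 0.04).
Appropriate when false negatives are costly — here, shelving an effective drug — patients miss out on a treatment that would have helped.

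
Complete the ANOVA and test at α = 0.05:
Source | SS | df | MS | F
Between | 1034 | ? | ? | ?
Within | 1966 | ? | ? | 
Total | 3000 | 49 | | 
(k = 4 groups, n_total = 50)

df_between = 3, df_within = 46. MS_between = 344.67, MS_within = 42.74. F = 8.064, F_crit ≈ 2.807. Reject H₀.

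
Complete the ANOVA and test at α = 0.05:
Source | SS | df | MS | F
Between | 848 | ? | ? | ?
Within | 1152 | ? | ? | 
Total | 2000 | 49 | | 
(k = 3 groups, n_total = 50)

df_between = 2, df_within = 47. MS_between = 424.0, MS_within = 24.51. F = 17.299, F_crit ≈ 3.195. Reject H₀.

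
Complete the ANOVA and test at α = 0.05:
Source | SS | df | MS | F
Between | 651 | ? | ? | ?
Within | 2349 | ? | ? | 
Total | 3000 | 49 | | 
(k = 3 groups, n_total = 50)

df_between = 2, df_within = 47. MS_between = 325.5, MS_within = 49.98. F = 6.513, F_crit ≈ 3.195. Reject H₀.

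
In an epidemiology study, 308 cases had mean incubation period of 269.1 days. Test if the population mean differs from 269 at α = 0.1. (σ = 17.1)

z = (x̄ - μ₀)/(σ/√n) = (269.1 - 269)/(17.1/√308) = 0.103. Critical value: ±1.645. Since |0.103| ≤ 1.645, Fail to reject H₀.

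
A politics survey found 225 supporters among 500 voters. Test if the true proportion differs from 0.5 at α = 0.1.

p̂ = 0.45, p₀ = 0.5. z = (p̂ - p₀)/√(p₀(1-p₀)/n) = -2.236. Critical: ±1.645. Reject H₀.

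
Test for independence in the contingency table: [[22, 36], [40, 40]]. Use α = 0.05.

χ² = 1.979. df = 1, critical = 3.841. Fail to reject H₀. No evidence of dependence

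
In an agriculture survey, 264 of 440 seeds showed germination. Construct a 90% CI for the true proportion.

p̂ = 0.6. CI = p̂ ± z*√(p̂(1-p̂)/n) = (0.562, 0.638)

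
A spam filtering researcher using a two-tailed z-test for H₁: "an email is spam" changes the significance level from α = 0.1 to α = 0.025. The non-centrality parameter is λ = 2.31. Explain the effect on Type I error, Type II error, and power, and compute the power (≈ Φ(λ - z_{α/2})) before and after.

Decreasing α from 0.1 to 0.025:
• Type I error rate decreases (α is the Type I rate by definition).
• Critical value moves from z_{α/2} = 1.645 to 2.241, so power = Φ(λ - z_{α/2}) goes from Φ(2.31 - 1.645) = 0.747 to Φ(2.31 - 2.241) = 0.528.
• Type II error rate β = 1 - power therefore increases (0.253 → 0.472).
Appropriate when false positives are costly — here, a legitimate email is sent to the spam folder and the user misses it.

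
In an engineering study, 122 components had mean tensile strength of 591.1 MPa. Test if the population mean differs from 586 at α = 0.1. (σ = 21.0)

z = (x̄ - μ₀)/(σ/√n) = (591.1 - 586)/(21.0/√122) = 2.682. Critical value: ±1.645. Since |2.682| > 1.645, Reject H₀.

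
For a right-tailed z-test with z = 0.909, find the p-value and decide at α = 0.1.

p = P(Z > 0.909) = 1 - Φ(0.909) ≈ 0.1817. Since p ≥ 0.1, fail to reject H₀ (not significant) at α = 0.1.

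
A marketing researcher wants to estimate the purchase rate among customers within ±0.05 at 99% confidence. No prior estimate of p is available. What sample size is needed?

Conservative approach: use p = 0.5 (maximizes p(1-p) = 0.25). n = z²(0.25)/E² = 2.576²×0.25/0.05² = 663.6 → n = 664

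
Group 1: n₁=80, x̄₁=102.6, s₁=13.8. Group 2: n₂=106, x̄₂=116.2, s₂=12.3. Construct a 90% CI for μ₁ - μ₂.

Difference = -13.6. SE = √(13.8²/80 + 12.3²/106) = 1.951. CI = (-16.81, -10.39)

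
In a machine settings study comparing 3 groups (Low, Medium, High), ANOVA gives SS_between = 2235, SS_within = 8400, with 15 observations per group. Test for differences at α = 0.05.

df_between = 2, df_within = 42. F = MS_between/MS_within = 1117.5/200.0 = 5.588. F_crit ≈ 3.22. Reject H₀. At least one mean differs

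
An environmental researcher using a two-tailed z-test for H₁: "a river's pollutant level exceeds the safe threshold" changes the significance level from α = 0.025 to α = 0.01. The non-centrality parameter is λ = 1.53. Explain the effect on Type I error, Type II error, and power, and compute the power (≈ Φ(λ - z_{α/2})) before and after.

Decreasing α from 0.025 to 0.01:
• Type I error rate decreases (α is the Type I rate by definition).
• Critical value moves from z_{α/2} = 2.241 to 2.576, so power = Φ(λ - z_{α/2}) goes from Φ(1.53 - 2.241) = 0.239 to Φ(1.53 - 2.576) = 0.148.
• Type II error rate β = 1 - power therefore increases (0.761 → 0.852).
Appropriate when false positives are costly — here, shutting down a compliant factory unnecessarily.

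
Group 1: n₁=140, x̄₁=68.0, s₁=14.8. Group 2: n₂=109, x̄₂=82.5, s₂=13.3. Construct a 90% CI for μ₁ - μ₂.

Difference = -14.5. SE = √(14.8²/140 + 13.3²/109) = 1.785. CI = (-17.44, -11.56)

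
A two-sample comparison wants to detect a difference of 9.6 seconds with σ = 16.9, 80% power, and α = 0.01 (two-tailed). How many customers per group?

n per group = 2(z_α/2 + z_β)²σ²/d² = 2×(2.576 + 0.84)²×16.9²/9.6² = 72.3 → n = 73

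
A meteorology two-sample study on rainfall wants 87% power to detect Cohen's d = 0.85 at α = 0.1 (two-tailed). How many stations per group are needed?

z_{α/2} = 1.645, z_β = Φ⁻¹(0.87) = 1.126. For large effect (d = 0.85): n per group = 2(z_{α/2} + z_β)²/d² = 2(1.645 + 1.126)²/0.85² = 21.3 → 22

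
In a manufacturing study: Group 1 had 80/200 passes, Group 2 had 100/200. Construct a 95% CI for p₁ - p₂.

p̂₁ = 0.4, p̂₂ = 0.5. Difference = -0.1. CI = (-0.197, -0.003)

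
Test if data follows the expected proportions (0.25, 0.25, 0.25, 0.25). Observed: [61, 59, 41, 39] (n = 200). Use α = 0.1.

Expected: [50.0, 50.0, 50.0, 50.0]. χ² = 8.08. df = 3, critical = 6.251. Reject H₀.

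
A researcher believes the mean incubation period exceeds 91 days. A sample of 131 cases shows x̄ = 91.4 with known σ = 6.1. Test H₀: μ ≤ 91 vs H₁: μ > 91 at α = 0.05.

z = 0.751. Critical value: 1.645. Fail to reject H₀.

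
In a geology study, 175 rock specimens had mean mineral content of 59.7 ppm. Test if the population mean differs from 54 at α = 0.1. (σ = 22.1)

z = (x̄ - μ₀)/(σ/√n) = (59.7 - 54)/(22.1/√175) = 3.412. Critical value: ±1.645. Since |3.412| > 1.645, Reject H₀.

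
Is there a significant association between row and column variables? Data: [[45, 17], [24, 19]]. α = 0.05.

χ² = 3.168. df = 1, critical = 3.841. Fail to reject H₀. No evidence of dependence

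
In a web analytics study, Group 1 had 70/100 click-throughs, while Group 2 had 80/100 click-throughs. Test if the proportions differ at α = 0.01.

p̂₁ = 0.7, p̂₂ = 0.8, pooled p̂ = 0.75. z = -1.633. Critical: ±2.576. Fail to reject H₀.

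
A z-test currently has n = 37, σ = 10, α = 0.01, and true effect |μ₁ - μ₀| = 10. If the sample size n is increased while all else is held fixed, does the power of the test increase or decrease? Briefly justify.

Power increases: a larger n shrinks the standard error σ/√n, moving the sampling distribution under H₁ further from the critical value.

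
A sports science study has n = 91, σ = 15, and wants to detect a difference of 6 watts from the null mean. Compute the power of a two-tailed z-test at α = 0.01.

SE = σ/√n = 15/√91 = 1.572. Non-centrality λ = d/SE = 6/1.572 = 3.816. Power ≈ Φ(λ - z_{α/2}) = Φ(3.816 - 2.576) = Φ(1.24) = 0.892.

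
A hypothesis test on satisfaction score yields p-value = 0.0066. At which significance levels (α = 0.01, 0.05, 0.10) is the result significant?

p = 0.0066. Significant at: α = 0.01, 0.05, 0.1.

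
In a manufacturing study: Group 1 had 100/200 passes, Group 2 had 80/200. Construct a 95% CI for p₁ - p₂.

p̂₁ = 0.5, p̂₂ = 0.4. Difference = 0.1. CI = (0.003, 0.197)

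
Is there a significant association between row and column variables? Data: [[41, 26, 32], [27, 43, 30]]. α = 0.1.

χ² = 7.13. df = 2, critical = 4.605. Reject H₀. Variables are dependent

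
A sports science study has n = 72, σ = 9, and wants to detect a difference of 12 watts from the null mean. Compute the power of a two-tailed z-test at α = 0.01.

SE = σ/√n = 9/√72 = 1.061. Non-centrality λ = d/SE = 12/1.061 = 11.314. Power ≈ Φ(λ - z_{α/2}) = Φ(11.314 - 2.576) = Φ(8.738) = 1.0.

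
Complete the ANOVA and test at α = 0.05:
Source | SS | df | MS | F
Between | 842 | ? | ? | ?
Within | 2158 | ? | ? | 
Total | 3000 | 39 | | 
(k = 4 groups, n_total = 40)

df_between = 3, df_within = 36. MS_between = 280.67, MS_within = 59.94. F = 4.682, F_crit ≈ 2.866. Reject H₀.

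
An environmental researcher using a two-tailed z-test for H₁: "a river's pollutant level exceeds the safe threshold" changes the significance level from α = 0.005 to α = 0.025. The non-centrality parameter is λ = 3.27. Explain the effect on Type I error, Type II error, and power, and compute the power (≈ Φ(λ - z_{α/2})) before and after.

Increasing α from 0.005 to 0.025:
• Type I error rate increases (α is the Type I rate by definition).
• Critical value moves from z_{α/2} = 2.807 to 2.241, so power = Φ(λ - z_{α/2}) goes from Φ(3.27 - 2.807) = 0.678 to Φ(3.27 - 2.241) = 0.848.
• Type II error rate β = 1 - power therefore decreases (0.322 → 0.152).
Appropriate when false negatives are costly — here, allowing unsafe pollution to continue.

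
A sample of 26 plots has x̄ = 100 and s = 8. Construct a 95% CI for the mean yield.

CI = x̄ ± t*(s/√n) = 100 ± 2.06(8/√26) = (96.77, 103.23)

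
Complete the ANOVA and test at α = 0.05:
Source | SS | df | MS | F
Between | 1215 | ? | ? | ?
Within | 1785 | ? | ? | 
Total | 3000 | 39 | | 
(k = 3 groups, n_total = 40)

df_between = 2, df_within = 37. MS_between = 607.5, MS_within = 48.24. F = 12.592, F_crit ≈ 3.252. Reject H₀.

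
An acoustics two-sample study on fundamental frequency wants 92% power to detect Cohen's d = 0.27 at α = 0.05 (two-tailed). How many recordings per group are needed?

z_{α/2} = 1.96, z_β = Φ⁻¹(0.92) = 1.405. For small effect (d = 0.27): n per group = 2(z_{α/2} + z_β)²/d² = 2(1.96 + 1.405)²/0.27² = 310.7 → 311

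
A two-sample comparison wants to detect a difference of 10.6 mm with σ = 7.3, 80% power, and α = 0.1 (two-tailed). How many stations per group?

n per group = 2(z_α/2 + z_β)²σ²/d² = 2×(1.645 + 0.84)²×7.3²/10.6² = 5.9 → n = 6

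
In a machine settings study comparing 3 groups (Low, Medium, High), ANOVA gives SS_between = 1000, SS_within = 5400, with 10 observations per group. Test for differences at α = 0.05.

df_between = 2, df_within = 27. F = MS_between/MS_within = 500.0/200.0 = 2.5. F_crit ≈ 3.354. Fail to reject H₀.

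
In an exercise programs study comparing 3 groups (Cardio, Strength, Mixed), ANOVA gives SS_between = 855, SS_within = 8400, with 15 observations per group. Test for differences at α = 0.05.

df_between = 2, df_within = 42. F = MS_between/MS_within = 427.5/200.0 = 2.138. F_crit ≈ 3.22. Fail to reject H₀.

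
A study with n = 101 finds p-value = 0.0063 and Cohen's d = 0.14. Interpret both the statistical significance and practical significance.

Statistically significant (p = 0.0063 < 0.05). Cohen's d = 0.14 indicates a very small effect size. Both statistical and practical significance should be considered.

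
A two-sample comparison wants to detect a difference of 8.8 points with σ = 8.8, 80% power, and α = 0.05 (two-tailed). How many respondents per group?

n per group = 2(z_α/2 + z_β)²σ²/d² = 2×(1.96 + 0.84)²×8.8²/8.8² = 15.7 → n = 16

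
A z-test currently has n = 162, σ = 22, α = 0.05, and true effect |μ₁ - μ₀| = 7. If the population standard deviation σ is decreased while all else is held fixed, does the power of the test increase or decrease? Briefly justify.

Power increases: a smaller σ shrinks the standard error σ/√n, moving the sampling distribution under H₁ further from the critical value.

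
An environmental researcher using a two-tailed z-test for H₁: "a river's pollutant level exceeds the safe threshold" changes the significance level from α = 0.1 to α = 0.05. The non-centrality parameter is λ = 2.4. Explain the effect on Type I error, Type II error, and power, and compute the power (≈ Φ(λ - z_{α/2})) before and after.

Decreasing α from 0.1 to 0.05:
• Type I error rate decreases (α is the Type I rate by definition).
• Critical value moves from z_{α/2} = 1.645 to 1.96, so power = Φ(λ - z_{α/2}) goes from Φ(2.4 - 1.645) = 0.775 to Φ(2.4 - 1.96) = 0.67.
• Type II error rate β = 1 - power therefore increases (0.225 → 0.33).
Appropriate when false positives are costly — here, shutting down a compliant factory unnecessarily.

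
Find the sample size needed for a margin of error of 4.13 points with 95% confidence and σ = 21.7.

n = (z*σ/E)² = (1.96×21.7/4.13)² = 106.1 → n = 107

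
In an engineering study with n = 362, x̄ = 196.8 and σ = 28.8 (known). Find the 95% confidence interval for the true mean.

CI = x̄ ± z*(σ/√n) = 196.8 ± 1.96(28.8/√362) = 196.8 ± 2.97 = (193.83, 199.77)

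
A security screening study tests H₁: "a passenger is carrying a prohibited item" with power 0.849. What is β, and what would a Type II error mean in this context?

β = 1 - power = 1 - 0.849 = 0.151. A Type II error is failing to reject H₀ when H₀ is false (false negative) — here, failing to conclude that a passenger is carrying a prohibited item when in fact it is true. Consequence: letting a prohibited item through — security breach.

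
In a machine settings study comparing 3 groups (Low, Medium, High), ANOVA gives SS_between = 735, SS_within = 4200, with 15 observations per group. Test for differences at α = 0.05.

df_between = 2, df_within = 42. F = MS_between/MS_within = 367.5/100.0 = 3.675. F_crit ≈ 3.22. Reject H₀. At least one mean differs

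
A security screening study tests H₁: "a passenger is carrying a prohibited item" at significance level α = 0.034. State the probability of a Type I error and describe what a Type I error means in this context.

P(Type I error) = α = 0.034. A Type I error is rejecting H₀ when H₀ is actually true (false positive) — here, concluding that a passenger is carrying a prohibited item when in fact this is not the case. Consequence: detaining an innocent passenger — delay and inconvenience.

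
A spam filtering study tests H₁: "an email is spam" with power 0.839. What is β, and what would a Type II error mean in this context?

β = 1 - power = 1 - 0.839 = 0.161. A Type II error is failing to reject H₀ when H₀ is false (false negative) — here, failing to conclude that an email is spam when in fact it is true. Consequence: a spam email lands in the inbox.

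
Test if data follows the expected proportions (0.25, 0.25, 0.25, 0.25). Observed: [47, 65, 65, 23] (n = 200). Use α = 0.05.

Expected: [50.0, 50.0, 50.0, 50.0]. χ² = 23.76. df = 3, critical = 7.815. Reject H₀.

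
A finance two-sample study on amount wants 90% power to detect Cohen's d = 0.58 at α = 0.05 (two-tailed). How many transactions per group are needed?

z_{α/2} = 1.96, z_β = Φ⁻¹(0.9) = 1.282. For medium effect (d = 0.58): n per group = 2(z_{α/2} + z_β)²/d² = 2(1.96 + 1.282)²/0.58² = 62.5 → 63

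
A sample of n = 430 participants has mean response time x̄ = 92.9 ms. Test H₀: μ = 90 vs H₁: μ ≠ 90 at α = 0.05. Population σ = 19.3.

z = (x̄ - μ₀)/(σ/√n) = (92.9 - 90)/(19.3/√430) = 3.116. Critical value: ±1.96. Since |3.116| > 1.96, Reject H₀.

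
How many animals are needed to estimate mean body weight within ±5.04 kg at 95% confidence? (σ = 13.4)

n = (z*σ/E)² = (1.96×13.4/5.04)² = 27.2 → n = 28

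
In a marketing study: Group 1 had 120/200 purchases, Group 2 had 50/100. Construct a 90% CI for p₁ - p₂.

p̂₁ = 0.6, p̂₂ = 0.5. Difference = 0.1. CI = (-0.0, 0.2)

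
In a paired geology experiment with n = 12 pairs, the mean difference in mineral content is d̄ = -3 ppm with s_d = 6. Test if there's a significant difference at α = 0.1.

t = d̄/(s_d/√n) = -3/(6/√12) = -1.732. df = 11, critical t = ±1.796. Fail to reject H₀.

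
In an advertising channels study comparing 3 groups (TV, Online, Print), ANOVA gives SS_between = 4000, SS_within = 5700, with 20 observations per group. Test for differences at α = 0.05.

df_between = 2, df_within = 57. F = MS_between/MS_within = 2000.0/100.0 = 20.0. F_crit ≈ 3.159. Reject H₀. At least one mean differs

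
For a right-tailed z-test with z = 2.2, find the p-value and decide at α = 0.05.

p = P(Z > 2.2) = 1 - Φ(2.2) ≈ 0.0139. Since p < 0.05, reject H₀ (significant) at α = 0.05.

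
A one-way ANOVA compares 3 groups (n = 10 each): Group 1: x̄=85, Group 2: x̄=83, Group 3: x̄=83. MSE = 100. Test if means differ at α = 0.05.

Grand mean = 83.67. SS_between = 26.67, MS_between = 13.33. F = 0.133, F_crit ≈ 3.354. Fail to reject H₀.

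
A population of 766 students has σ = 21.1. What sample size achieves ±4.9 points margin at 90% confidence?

Without FPC: n₀ = (1.645×21.1/4.9)² = 50.177. With FPC: n = n₀N/(n₀+N-1) = 47.1 → n = 48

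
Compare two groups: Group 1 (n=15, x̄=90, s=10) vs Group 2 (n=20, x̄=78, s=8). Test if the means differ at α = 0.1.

Pooled sp = 8.9. t = 3.946, df = 33. Critical t = ±1.692. Reject H₀.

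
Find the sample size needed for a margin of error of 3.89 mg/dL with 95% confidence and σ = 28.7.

n = (z*σ/E)² = (1.96×28.7/3.89)² = 209.1 → n = 210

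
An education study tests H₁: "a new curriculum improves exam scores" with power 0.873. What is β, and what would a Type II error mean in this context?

β = 1 - power = 1 - 0.873 = 0.127. A Type II error is failing to reject H₀ when H₀ is false (false negative) — here, failing to conclude that a new curriculum improves exam scores when in fact it is true. Consequence: keeping the old curriculum when the new one would have helped students.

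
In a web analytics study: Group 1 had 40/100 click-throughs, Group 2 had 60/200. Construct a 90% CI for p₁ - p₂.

p̂₁ = 0.4, p̂₂ = 0.3. Difference = 0.1. CI = (0.003, 0.197)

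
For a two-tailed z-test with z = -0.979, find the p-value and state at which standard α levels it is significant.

p = 2·P(Z > |-0.979|) = 2·(1 - Φ(0.979)) ≈ 0.3276. Not significant at any standard level.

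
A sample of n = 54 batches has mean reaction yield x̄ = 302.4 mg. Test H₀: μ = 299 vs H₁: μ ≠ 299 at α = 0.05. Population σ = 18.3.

z = (x̄ - μ₀)/(σ/√n) = (302.4 - 299)/(18.3/√54) = 1.365. Critical value: ±1.96. Since |1.365| ≤ 1.96, Fail to reject H₀.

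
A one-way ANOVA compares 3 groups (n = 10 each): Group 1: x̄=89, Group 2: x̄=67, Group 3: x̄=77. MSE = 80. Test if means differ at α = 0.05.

Grand mean = 77.67. SS_between = 2426.67, MS_between = 1213.33. F = 15.167, F_crit ≈ 3.354. Reject H₀.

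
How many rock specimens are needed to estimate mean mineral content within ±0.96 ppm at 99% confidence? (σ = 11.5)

n = (z*σ/E)² = (2.576×11.5/0.96)² = 952.2 → n = 953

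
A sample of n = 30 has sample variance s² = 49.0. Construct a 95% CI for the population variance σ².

df = 29. χ²_{0.025} = 45.722, χ²_{0.975} = 16.047. CI for σ² = ((n-1)s²/χ²_{α/2}, (n-1)s²/χ²_{1-α/2}) = (29·49.0/45.722, 29·49.0/16.047) = (31.08, 88.55)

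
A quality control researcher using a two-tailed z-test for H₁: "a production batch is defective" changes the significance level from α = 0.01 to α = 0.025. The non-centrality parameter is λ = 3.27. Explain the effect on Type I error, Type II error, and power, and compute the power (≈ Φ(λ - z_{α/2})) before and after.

Increasing α from 0.01 to 0.025:
• Type I error rate increases (α is the Type I rate by definition).
• Critical value moves from z_{α/2} = 2.576 to 2.241, so power = Φ(λ - z_{α/2}) goes from Φ(3.27 - 2.576) = 0.756 to Φ(3.27 - 2.241) = 0.848.
• Type II error rate β = 1 - power therefore decreases (0.244 → 0.152).
Appropriate when false negatives are costly — here, shipping a defective batch — faulty products reach customers.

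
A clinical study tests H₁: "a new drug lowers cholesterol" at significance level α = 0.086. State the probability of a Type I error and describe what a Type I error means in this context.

P(Type I error) = α = 0.086. A Type I error is rejecting H₀ when H₀ is actually true (false positive) — here, concluding that a new drug lowers cholesterol when in fact this is not the case. Consequence: approving an ineffective drug — patients take a useless medication and may skip effective alternatives.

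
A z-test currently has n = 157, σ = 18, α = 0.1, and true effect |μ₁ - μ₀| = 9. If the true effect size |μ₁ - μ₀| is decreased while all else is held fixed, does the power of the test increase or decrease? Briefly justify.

Power decreases: a smaller true effect decreases the non-centrality λ = |μ₁ - μ₀|/(σ/√n).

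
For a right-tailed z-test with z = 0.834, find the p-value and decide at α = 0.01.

p = P(Z > 0.834) = 1 - Φ(0.834) ≈ 0.2021. Since p ≥ 0.01, fail to reject H₀ (not significant) at α = 0.01.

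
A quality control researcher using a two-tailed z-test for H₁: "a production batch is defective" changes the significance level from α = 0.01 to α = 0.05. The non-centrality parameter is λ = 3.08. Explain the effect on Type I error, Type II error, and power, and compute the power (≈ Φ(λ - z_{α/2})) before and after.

Increasing α from 0.01 to 0.05:
• Type I error rate increases (α is the Type I rate by definition).
• Critical value moves from z_{α/2} = 2.576 to 1.96, so power = Φ(λ - z_{α/2}) goes from Φ(3.08 - 2.576) = 0.693 to Φ(3.08 - 1.96) = 0.869.
• Type II error rate β = 1 - power therefore decreases (0.307 → 0.131).
Appropriate when false negatives are costly — here, shipping a defective batch — faulty products reach customers.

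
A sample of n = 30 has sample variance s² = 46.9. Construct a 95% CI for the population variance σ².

df = 29. χ²_{0.025} = 45.722, χ²_{0.975} = 16.047. CI for σ² = ((n-1)s²/χ²_{α/2}, (n-1)s²/χ²_{1-α/2}) = (29·46.9/45.722, 29·46.9/16.047) = (29.75, 84.76)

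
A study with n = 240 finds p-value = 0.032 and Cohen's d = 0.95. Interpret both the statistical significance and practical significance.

Statistically significant (p = 0.032 < 0.05). Cohen's d = 0.95 indicates a large effect size. Both statistical and practical significance should be considered.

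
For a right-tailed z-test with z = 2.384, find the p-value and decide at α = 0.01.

p = P(Z > 2.384) = 1 - Φ(2.384) ≈ 0.0086. Since p < 0.01, reject H₀ (significant) at α = 0.01.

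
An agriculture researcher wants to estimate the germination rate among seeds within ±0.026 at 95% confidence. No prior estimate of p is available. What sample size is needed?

Conservative approach: use p = 0.5 (maximizes p(1-p) = 0.25). n = z²(0.25)/E² = 1.96²×0.25/0.026² = 1420.7 → n = 1421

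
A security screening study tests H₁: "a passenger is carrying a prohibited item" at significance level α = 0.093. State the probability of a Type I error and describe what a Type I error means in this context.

P(Type I error) = α = 0.093. A Type I error is rejecting H₀ when H₀ is actually true (false positive) — here, concluding that a passenger is carrying a prohibited item when in fact this is not the case. Consequence: detaining an innocent passenger — delay and inconvenience.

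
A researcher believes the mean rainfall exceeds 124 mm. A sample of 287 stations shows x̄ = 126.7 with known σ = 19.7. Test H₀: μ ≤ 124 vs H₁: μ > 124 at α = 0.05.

z = 2.322. Critical value: 1.645. Reject H₀.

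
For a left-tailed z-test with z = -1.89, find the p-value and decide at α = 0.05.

p = P(Z < -1.89) = Φ(-1.89) ≈ 0.0294. Since p < 0.05, reject H₀ (significant) at α = 0.05.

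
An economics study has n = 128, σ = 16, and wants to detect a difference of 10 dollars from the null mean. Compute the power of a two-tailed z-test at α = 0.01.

SE = σ/√n = 16/√128 = 1.414. Non-centrality λ = d/SE = 10/1.414 = 7.071. Power ≈ Φ(λ - z_{α/2}) = Φ(7.071 - 2.576) = Φ(4.495) = 1.0.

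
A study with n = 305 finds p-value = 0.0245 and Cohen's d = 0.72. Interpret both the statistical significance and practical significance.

Statistically significant (p = 0.0245 < 0.05). Cohen's d = 0.72 indicates a medium effect size. Both statistical and practical significance should be considered.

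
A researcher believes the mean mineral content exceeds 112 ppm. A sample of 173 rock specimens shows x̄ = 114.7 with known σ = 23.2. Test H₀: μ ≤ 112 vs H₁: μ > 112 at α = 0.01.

z = 1.531. Critical value: 2.33. Fail to reject H₀.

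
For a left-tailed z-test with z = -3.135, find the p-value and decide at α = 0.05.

p = P(Z < -3.135) = Φ(-3.135) ≈ 0.0009. Since p < 0.05, reject H₀ (significant) at α = 0.05.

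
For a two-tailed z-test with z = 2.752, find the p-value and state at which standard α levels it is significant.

p = 2·P(Z > |2.752|) = 2·(1 - Φ(2.752)) ≈ 0.0059. Significant at α = 0.1; Significant at α = 0.05; Significant at α = 0.01.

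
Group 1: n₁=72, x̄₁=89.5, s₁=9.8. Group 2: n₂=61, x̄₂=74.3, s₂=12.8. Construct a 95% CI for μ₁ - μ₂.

Difference = 15.2. SE = √(9.8²/72 + 12.8²/61) = 2.005. CI = (11.27, 19.13)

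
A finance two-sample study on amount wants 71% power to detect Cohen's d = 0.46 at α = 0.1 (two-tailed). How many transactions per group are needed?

z_{α/2} = 1.645, z_β = Φ⁻¹(0.71) = 0.553. For small effect (d = 0.46): n per group = 2(z_{α/2} + z_β)²/d² = 2(1.645 + 0.553)²/0.46² = 45.7 → 46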